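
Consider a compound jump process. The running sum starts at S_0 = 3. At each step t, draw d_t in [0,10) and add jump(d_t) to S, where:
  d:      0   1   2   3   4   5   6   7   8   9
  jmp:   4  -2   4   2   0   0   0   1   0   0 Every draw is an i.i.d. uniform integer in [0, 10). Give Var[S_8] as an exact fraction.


Outcome values over d=0..9: [4, -2, 4, 2, 0, 0, 0, 1, 0, 0]
Σy = 9, Σy² = 41, M = 10
μ = 9/10 = 9/10,  σ² = 41/10 − (9/10)² = 329/100
Independent increments: Var[S_8] = 8·σ² = 8·(329/100) = 658/25

658/25


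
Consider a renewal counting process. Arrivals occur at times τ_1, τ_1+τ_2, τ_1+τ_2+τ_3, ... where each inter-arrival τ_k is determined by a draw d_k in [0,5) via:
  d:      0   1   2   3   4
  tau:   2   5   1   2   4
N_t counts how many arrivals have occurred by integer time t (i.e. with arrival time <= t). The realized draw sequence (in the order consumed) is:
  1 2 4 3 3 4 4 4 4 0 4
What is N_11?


draw d_1=1: τ_1=5, arrival time A_1=5
draw d_2=2: τ_2=1, arrival time A_2=6
draw d_3=4: τ_3=4, arrival time A_3=10
draw d_4=3: τ_4=2, arrival time A_4=12
draw d_5=3: τ_5=2, arrival time A_5=14
draw d_6=4: τ_6=4, arrival time A_6=18
draw d_7=4: τ_7=4, arrival time A_7=22
draw d_8=4: τ_8=4, arrival time A_8=26
draw d_9=4: τ_9=4, arrival time A_9=30
draw d_10=0: τ_10=2, arrival time A_10=32
draw d_11=4: τ_11=4, arrival time A_11=36
N_t over t=0..11: 0:0 1:0 2:0 3:0 4:0 5:1 6:2 7:2 8:2 9:2 10:3 11:3

3


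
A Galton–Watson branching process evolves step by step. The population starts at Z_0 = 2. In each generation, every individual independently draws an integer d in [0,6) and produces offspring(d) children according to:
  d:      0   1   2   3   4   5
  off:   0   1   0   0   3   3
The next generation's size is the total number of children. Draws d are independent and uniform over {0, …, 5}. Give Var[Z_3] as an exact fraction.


Outcome values over d=0..5: [0, 1, 0, 0, 3, 3]
Σy = 7, Σy² = 19, M = 6
μ = 7/6 = 7/6,  σ² = 19/6 − (7/6)² = 65/36
V_0 = 0, E_0 = 2
V_1 = 65/36·E_0 + (7/6)²·V_0 = 65/18;  E_1 = 7/3
V_2 = 65/36·E_1 + (7/6)²·V_1 = 5915/648;  E_2 = 49/18
V_3 = 65/36·E_2 + (7/6)²·V_2 = 404495/23328;  E_3 = 343/108

404495/23328


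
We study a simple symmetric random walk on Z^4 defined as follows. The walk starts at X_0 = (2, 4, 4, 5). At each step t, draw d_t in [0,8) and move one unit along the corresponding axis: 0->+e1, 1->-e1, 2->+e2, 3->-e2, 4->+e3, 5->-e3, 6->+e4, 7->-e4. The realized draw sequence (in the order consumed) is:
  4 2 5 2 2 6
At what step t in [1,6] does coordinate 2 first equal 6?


t=0: X=(2, 4, 4, 5), d=4 → +e3, X_1=(2, 4, 5, 5)
t=1: X=(2, 4, 5, 5), d=2 → +e2, X_2=(2, 5, 5, 5)
t=2: X=(2, 5, 5, 5), d=5 → -e3, X_3=(2, 5, 4, 5)
t=3: X=(2, 5, 4, 5), d=2 → +e2, X_4=(2, 6, 4, 5)
t=4: X=(2, 6, 4, 5), d=2 → +e2, X_5=(2, 7, 4, 5)
t=5: X=(2, 7, 4, 5), d=6 → +e4, X_6=(2, 7, 4, 6)

4


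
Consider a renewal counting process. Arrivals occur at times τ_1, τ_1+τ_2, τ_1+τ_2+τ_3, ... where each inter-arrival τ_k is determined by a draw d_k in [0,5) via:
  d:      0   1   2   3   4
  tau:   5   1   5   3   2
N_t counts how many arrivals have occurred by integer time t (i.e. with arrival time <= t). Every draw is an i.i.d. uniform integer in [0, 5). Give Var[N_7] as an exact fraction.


Inter-arrival values over d=0..4: [5, 1, 5, 3, 2]
Each d has probability 1/5, so the pmf of τ is: f(1) = 1/5, f(2) = 1/5, f(3) = 1/5, f(5) = 2/5
Let p_n(j) = P(N_n = j), with p_0 = [1]. Condition on τ_1: p_n(0) = P(τ > n), and for j >= 1, p_n(j) = Σ_{k<=n} f(k)·p_{n−k}(j−1)
p_1 = [4/5, 1/5]  (j = 0..1)
p_2 = [3/5, 9/25, 1/25]  (j = 0..2)
p_3 = [2/5, 12/25, 14/125, 1/125]  (j = 0..3)
p_4 = [2/5, 9/25, 26/125, 19/625, 1/625]  (j = 0..4)
p_5 = [0, 17/25, 6/25, 9/125, 24/3125, 1/3125]  (j = 0..5)
p_6 = [0, 12/25, 48/125, 14/125, 69/3125, 29/15625, 1/15625]  (j = 0..6)
p_7 = [0, 8/25, 56/125, 114/625, 134/3125, 98/15625, 34/78125, 1/78125]  (j = 0..7)
E[N_7] = Σ j·p_7(j) = 153811/78125;  E[N_7²] = Σ j²·p_7(j) = 360373/78125
Var[N_7] = 360373/78125 − (153811/78125)² = 4496316904/6103515625

4496316904/6103515625


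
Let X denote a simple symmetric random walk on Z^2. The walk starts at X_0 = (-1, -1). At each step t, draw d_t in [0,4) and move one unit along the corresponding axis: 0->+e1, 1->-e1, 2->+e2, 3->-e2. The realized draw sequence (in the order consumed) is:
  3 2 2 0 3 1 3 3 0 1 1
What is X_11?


t=0: X=(-1, -1), d=3 → -e2, X_1=(-1, -2)
t=1: X=(-1, -2), d=2 → +e2, X_2=(-1, -1)
t=2: X=(-1, -1), d=2 → +e2, X_3=(-1, 0)
t=3: X=(-1, 0), d=0 → +e1, X_4=(0, 0)
t=4: X=(0, 0), d=3 → -e2, X_5=(0, -1)
t=5: X=(0, -1), d=1 → -e1, X_6=(-1, -1)
t=6: X=(-1, -1), d=3 → -e2, X_7=(-1, -2)
t=7: X=(-1, -2), d=3 → -e2, X_8=(-1, -3)
t=8: X=(-1, -3), d=0 → +e1, X_9=(0, -3)
t=9: X=(0, -3), d=1 → -e1, X_10=(-1, -3)
t=10: X=(-1, -3), d=1 → -e1, X_11=(-2, -3)

(-2, -3)


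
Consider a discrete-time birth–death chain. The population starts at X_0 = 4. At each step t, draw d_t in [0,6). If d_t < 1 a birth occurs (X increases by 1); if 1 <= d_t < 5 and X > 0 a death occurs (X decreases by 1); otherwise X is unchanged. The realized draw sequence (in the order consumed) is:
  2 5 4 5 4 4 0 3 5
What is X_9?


t=0: X=4, d=2 → death, X_1=3
t=1: X=3, d=5 → hold, X_2=3
t=2: X=3, d=4 → death, X_3=2
t=3: X=2, d=5 → hold, X_4=2
t=4: X=2, d=4 → death, X_5=1
t=5: X=1, d=4 → death, X_6=0
t=6: X=0, d=0 → birth, X_7=1
t=7: X=1, d=3 → death, X_8=0
t=8: X=0, d=5 → hold, X_9=0

0


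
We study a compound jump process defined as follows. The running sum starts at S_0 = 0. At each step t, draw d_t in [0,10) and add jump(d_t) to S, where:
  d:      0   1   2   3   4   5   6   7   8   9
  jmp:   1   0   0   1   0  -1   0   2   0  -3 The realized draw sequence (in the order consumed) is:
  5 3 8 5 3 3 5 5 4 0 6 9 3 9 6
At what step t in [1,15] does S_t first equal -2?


t=0: S=0, d=5, jump=-1, S_1=-1
t=1: S=-1, d=3, jump=1, S_2=0
t=2: S=0, d=8, jump=0, S_3=0
t=3: S=0, d=5, jump=-1, S_4=-1
t=4: S=-1, d=3, jump=1, S_5=0
t=5: S=0, d=3, jump=1, S_6=1
t=6: S=1, d=5, jump=-1, S_7=0
t=7: S=0, d=5, jump=-1, S_8=-1
t=8: S=-1, d=4, jump=0, S_9=-1
t=9: S=-1, d=0, jump=1, S_10=0
t=10: S=0, d=6, jump=0, S_11=0
t=11: S=0, d=9, jump=-3, S_12=-3
t=12: S=-3, d=3, jump=1, S_13=-2
t=13: S=-2, d=9, jump=-3, S_14=-5
t=14: S=-5, d=6, jump=0, S_15=-5

13


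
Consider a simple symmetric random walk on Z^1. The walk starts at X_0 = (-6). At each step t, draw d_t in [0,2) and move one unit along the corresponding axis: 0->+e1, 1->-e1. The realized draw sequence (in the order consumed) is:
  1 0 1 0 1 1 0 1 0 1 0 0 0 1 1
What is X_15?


t=0: X=(-6), d=1 → -e1, X_1=(-7)
t=1: X=(-7), d=0 → +e1, X_2=(-6)
t=2: X=(-6), d=1 → -e1, X_3=(-7)
t=3: X=(-7), d=0 → +e1, X_4=(-6)
t=4: X=(-6), d=1 → -e1, X_5=(-7)
t=5: X=(-7), d=1 → -e1, X_6=(-8)
t=6: X=(-8), d=0 → +e1, X_7=(-7)
t=7: X=(-7), d=1 → -e1, X_8=(-8)
t=8: X=(-8), d=0 → +e1, X_9=(-7)
t=9: X=(-7), d=1 → -e1, X_10=(-8)
t=10: X=(-8), d=0 → +e1, X_11=(-7)
t=11: X=(-7), d=0 → +e1, X_12=(-6)
t=12: X=(-6), d=0 → +e1, X_13=(-5)
t=13: X=(-5), d=1 → -e1, X_14=(-6)
t=14: X=(-6), d=1 → -e1, X_15=(-7)

(-7)


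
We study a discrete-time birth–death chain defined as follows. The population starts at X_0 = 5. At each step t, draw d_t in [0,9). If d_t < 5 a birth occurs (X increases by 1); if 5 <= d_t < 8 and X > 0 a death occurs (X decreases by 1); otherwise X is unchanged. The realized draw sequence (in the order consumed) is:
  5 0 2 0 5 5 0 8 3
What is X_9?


7

t=0: X=5, d=5 → death, X_1=4
t=1: X=4, d=0 → birth, X_2=5
t=2: X=5, d=2 → birth, X_3=6
t=3: X=6, d=0 → birth, X_4=7
t=4: X=7, d=5 → death, X_5=6
t=5: X=6, d=5 → death, X_6=5
t=6: X=5, d=0 → birth, X_7=6
t=7: X=6, d=8 → hold, X_8=6
t=8: X=6, d=3 → birth, X_9=7


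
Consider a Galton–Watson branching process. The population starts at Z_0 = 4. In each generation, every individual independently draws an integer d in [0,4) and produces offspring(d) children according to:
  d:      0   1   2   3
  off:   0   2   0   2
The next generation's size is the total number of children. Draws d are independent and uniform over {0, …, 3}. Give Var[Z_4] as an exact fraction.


16

Outcome values over d=0..3: [0, 2, 0, 2]
Σy = 4, Σy² = 8, M = 4
μ = 4/4 = 1,  σ² = 8/4 − (1)² = 1
V_0 = 0, E_0 = 4
V_1 = 1·E_0 + (1)²·V_0 = 4;  E_1 = 4
V_2 = 1·E_1 + (1)²·V_1 = 8;  E_2 = 4
V_3 = 1·E_2 + (1)²·V_2 = 12;  E_3 = 4
V_4 = 1·E_3 + (1)²·V_3 = 16;  E_4 = 4


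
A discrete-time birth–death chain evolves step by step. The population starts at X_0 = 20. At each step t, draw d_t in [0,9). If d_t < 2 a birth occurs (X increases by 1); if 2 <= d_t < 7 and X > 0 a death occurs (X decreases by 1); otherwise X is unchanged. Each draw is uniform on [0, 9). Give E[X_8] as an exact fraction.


X can drop by at most 1 per step and X_0 = 20 > T = 8, so X_t >= 20 − t >= 12 > 0 for every t <= 8: the floor at 0 (the 'and X > 0' condition) never binds. Hence X_8 = X_0 + Σ_{t<8} Y_t with i.i.d. increments Y_t = y(d_t) ∈ {+1, −1, 0}.
Outcome values over d=0..8: [1, 1, -1, -1, -1, -1, -1, 0, 0]
Σy = -3, Σy² = 7, M = 9
μ = -3/9 = -1/3,  σ² = 7/9 − (-1/3)² = 2/3
E[X_8] = 20 + 8·(-1/3) = 52/3

52/3


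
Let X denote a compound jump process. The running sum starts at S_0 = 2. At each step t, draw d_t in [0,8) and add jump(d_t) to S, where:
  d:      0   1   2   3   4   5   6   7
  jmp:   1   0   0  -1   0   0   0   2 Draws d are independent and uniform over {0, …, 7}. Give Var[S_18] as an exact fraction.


99/8

Outcome values over d=0..7: [1, 0, 0, -1, 0, 0, 0, 2]
Σy = 2, Σy² = 6, M = 8
μ = 2/8 = 1/4,  σ² = 6/8 − (1/4)² = 11/16
Independent increments: Var[S_18] = 18·σ² = 18·(11/16) = 99/8


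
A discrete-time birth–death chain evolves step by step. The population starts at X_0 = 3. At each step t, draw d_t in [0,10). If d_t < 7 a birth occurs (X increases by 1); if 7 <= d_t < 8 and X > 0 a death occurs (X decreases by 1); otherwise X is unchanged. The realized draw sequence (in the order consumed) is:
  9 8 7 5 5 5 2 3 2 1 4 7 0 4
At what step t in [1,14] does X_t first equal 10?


t=0: X=3, d=9 → hold, X_1=3
t=1: X=3, d=8 → hold, X_2=3
t=2: X=3, d=7 → death, X_3=2
t=3: X=2, d=5 → birth, X_4=3
t=4: X=3, d=5 → birth, X_5=4
t=5: X=4, d=5 → birth, X_6=5
t=6: X=5, d=2 → birth, X_7=6
t=7: X=6, d=3 → birth, X_8=7
t=8: X=7, d=2 → birth, X_9=8
t=9: X=8, d=1 → birth, X_10=9
t=10: X=9, d=4 → birth, X_11=10
t=11: X=10, d=7 → death, X_12=9
t=12: X=9, d=0 → birth, X_13=10
t=13: X=10, d=4 → birth, X_14=11

11


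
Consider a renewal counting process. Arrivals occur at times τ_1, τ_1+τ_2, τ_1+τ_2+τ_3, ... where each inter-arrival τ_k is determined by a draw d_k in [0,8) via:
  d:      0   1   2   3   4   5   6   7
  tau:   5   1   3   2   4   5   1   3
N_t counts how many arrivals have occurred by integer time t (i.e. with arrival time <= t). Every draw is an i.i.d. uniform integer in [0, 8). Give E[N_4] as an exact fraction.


Inter-arrival values over d=0..7: [5, 1, 3, 2, 4, 5, 1, 3]
Each d has probability 1/8, so the pmf of τ is: f(1) = 1/4, f(2) = 1/8, f(3) = 1/4, f(4) = 1/8, f(5) = 1/4
Renewal equation for m(n) = E[N_n]: condition on τ_1 = k (if k <= n, one arrival plus a fresh copy on the remaining n−k steps): m(n) = F(n) + Σ_{k<=n} f(k)·m(n−k), where F(n) = P(τ <= n) and m(0) = 0
m(1) = F(1) = 1/4
m(2) = F(2) + f(1)·m(1) = 3/8 + 1/4·1/4 = 7/16
m(3) = F(3) + f(1)·m(2) + f(2)·m(1) = 5/8 + 1/4·7/16 + 1/8·1/4 = 49/64
m(4) = F(4) + f(1)·m(3) + f(2)·m(2) + f(3)·m(1) = 3/4 + 1/4·49/64 + 1/8·7/16 + 1/4·1/4 = 271/256
E[N_4] = m(4) = 271/256

271/256


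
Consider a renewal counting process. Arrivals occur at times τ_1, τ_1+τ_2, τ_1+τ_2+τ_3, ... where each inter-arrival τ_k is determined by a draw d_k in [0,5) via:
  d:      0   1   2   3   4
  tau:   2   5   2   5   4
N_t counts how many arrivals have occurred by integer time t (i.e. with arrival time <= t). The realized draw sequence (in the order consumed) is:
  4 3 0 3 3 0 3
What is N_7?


draw d_1=4: τ_1=4, arrival time A_1=4
draw d_2=3: τ_2=5, arrival time A_2=9
draw d_3=0: τ_3=2, arrival time A_3=11
draw d_4=3: τ_4=5, arrival time A_4=16
draw d_5=3: τ_5=5, arrival time A_5=21
draw d_6=0: τ_6=2, arrival time A_6=23
draw d_7=3: τ_7=5, arrival time A_7=28
N_t over t=0..7: 0:0 1:0 2:0 3:0 4:1 5:1 6:1 7:1

1


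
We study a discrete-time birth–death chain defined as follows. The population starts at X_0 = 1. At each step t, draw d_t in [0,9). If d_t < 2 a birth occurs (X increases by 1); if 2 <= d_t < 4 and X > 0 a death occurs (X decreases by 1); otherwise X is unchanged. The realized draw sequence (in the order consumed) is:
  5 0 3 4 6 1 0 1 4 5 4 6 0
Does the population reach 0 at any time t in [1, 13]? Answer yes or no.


t=0: X=1, d=5 → hold, X_1=1
t=1: X=1, d=0 → birth, X_2=2
t=2: X=2, d=3 → death, X_3=1
t=3: X=1, d=4 → hold, X_4=1
t=4: X=1, d=6 → hold, X_5=1
t=5: X=1, d=1 → birth, X_6=2
t=6: X=2, d=0 → birth, X_7=3
t=7: X=3, d=1 → birth, X_8=4
t=8: X=4, d=4 → hold, X_9=4
t=9: X=4, d=5 → hold, X_10=4
t=10: X=4, d=4 → hold, X_11=4
t=11: X=4, d=6 → hold, X_12=4
t=12: X=4, d=0 → birth, X_13=5

no


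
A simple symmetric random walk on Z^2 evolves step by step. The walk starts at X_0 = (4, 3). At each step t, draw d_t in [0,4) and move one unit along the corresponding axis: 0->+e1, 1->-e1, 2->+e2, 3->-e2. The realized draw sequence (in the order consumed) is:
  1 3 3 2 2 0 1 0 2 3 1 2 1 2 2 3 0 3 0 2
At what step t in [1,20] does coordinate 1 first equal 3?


1

t=0: X=(4, 3), d=1 → -e1, X_1=(3, 3)
t=1: X=(3, 3), d=3 → -e2, X_2=(3, 2)
t=2: X=(3, 2), d=3 → -e2, X_3=(3, 1)
t=3: X=(3, 1), d=2 → +e2, X_4=(3, 2)
t=4: X=(3, 2), d=2 → +e2, X_5=(3, 3)
t=5: X=(3, 3), d=0 → +e1, X_6=(4, 3)
t=6: X=(4, 3), d=1 → -e1, X_7=(3, 3)
t=7: X=(3, 3), d=0 → +e1, X_8=(4, 3)
t=8: X=(4, 3), d=2 → +e2, X_9=(4, 4)
t=9: X=(4, 4), d=3 → -e2, X_10=(4, 3)
t=10: X=(4, 3), d=1 → -e1, X_11=(3, 3)
t=11: X=(3, 3), d=2 → +e2, X_12=(3, 4)
t=12: X=(3, 4), d=1 → -e1, X_13=(2, 4)
t=13: X=(2, 4), d=2 → +e2, X_14=(2, 5)
t=14: X=(2, 5), d=2 → +e2, X_15=(2, 6)
t=15: X=(2, 6), d=3 → -e2, X_16=(2, 5)
t=16: X=(2, 5), d=0 → +e1, X_17=(3, 5)
t=17: X=(3, 5), d=3 → -e2, X_18=(3, 4)
t=18: X=(3, 4), d=0 → +e1, X_19=(4, 4)
t=19: X=(4, 4), d=2 → +e2, X_20=(4, 5)


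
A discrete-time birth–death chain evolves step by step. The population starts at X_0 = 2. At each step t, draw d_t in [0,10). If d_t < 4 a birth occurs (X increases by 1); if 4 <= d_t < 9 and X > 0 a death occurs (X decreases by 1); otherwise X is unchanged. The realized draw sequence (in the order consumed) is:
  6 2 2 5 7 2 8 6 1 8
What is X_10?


t=0: X=2, d=6 → death, X_1=1
t=1: X=1, d=2 → birth, X_2=2
t=2: X=2, d=2 → birth, X_3=3
t=3: X=3, d=5 → death, X_4=2
t=4: X=2, d=7 → death, X_5=1
t=5: X=1, d=2 → birth, X_6=2
t=6: X=2, d=8 → death, X_7=1
t=7: X=1, d=6 → death, X_8=0
t=8: X=0, d=1 → birth, X_9=1
t=9: X=1, d=8 → death, X_10=0

0


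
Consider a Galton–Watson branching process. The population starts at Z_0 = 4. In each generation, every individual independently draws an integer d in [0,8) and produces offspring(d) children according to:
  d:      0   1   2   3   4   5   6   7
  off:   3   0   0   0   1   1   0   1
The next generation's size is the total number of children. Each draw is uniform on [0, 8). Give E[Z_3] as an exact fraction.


27/16

Outcome values over d=0..7: [3, 0, 0, 0, 1, 1, 0, 1]
Σy = 6, Σy² = 12, M = 8
μ = 6/8 = 3/4,  σ² = 12/8 − (3/4)² = 15/16
E[Z_0] = 4
E[Z_1] = 3/4·E[Z_0] = 3
E[Z_2] = 3/4·E[Z_1] = 9/4
E[Z_3] = 3/4·E[Z_2] = 27/16


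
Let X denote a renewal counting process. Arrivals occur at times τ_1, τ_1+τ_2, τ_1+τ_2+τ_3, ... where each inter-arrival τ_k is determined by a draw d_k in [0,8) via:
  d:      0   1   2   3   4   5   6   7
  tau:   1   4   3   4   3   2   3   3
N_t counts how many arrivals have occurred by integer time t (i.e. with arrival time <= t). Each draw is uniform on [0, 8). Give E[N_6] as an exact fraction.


469745/262144

Inter-arrival values over d=0..7: [1, 4, 3, 4, 3, 2, 3, 3]
Each d has probability 1/8, so the pmf of τ is: f(1) = 1/8, f(2) = 1/8, f(3) = 1/2, f(4) = 1/4
Renewal equation for m(n) = E[N_n]: condition on τ_1 = k (if k <= n, one arrival plus a fresh copy on the remaining n−k steps): m(n) = F(n) + Σ_{k<=n} f(k)·m(n−k), where F(n) = P(τ <= n) and m(0) = 0
m(1) = F(1) = 1/8
m(2) = F(2) + f(1)·m(1) = 1/4 + 1/8·1/8 = 17/64
m(3) = F(3) + f(1)·m(2) + f(2)·m(1) = 3/4 + 1/8·17/64 + 1/8·1/8 = 409/512
m(4) = F(4) + f(1)·m(3) + f(2)·m(2) + f(3)·m(1) = 1 + 1/8·409/512 + 1/8·17/64 + 1/2·1/8 = 4897/4096
m(5) = F(5) + f(1)·m(4) + f(2)·m(3) + f(3)·m(2) + f(4)·m(1) = 1 + 1/8·4897/4096 + 1/8·409/512 + 1/2·17/64 + 1/4·1/8 = 46313/32768
m(6) = F(6) + f(1)·m(5) + f(2)·m(4) + f(3)·m(3) + f(4)·m(2) = 1 + 1/8·46313/32768 + 1/8·4897/4096 + 1/2·409/512 + 1/4·17/64 = 469745/262144
E[N_6] = m(6) = 469745/262144


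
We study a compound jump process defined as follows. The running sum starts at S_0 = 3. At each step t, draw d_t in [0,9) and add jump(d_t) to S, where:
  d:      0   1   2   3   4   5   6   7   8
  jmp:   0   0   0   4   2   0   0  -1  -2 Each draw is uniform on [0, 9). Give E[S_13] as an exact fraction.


22/3

Outcome values over d=0..8: [0, 0, 0, 4, 2, 0, 0, -1, -2]
Σy = 3, Σy² = 25, M = 9
μ = 3/9 = 1/3,  σ² = 25/9 − (1/3)² = 8/3
E[S_13] = 3 + 13·(1/3) = 22/3


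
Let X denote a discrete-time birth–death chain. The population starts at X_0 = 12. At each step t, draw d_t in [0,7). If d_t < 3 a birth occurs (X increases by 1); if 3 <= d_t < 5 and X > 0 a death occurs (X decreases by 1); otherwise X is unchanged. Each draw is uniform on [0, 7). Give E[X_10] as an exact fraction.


94/7

X can drop by at most 1 per step and X_0 = 12 > T = 10, so X_t >= 12 − t >= 2 > 0 for every t <= 10: the floor at 0 (the 'and X > 0' condition) never binds. Hence X_10 = X_0 + Σ_{t<10} Y_t with i.i.d. increments Y_t = y(d_t) ∈ {+1, −1, 0}.
Outcome values over d=0..6: [1, 1, 1, -1, -1, 0, 0]
Σy = 1, Σy² = 5, M = 7
μ = 1/7 = 1/7,  σ² = 5/7 − (1/7)² = 34/49
E[X_10] = 12 + 10·(1/7) = 94/7


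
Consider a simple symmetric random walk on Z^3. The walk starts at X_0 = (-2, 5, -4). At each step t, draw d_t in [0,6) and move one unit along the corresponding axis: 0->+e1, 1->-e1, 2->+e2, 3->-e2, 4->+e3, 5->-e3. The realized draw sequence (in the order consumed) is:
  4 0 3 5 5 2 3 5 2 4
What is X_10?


(-1, 5, -5)

t=0: X=(-2, 5, -4), d=4 → +e3, X_1=(-2, 5, -3)
t=1: X=(-2, 5, -3), d=0 → +e1, X_2=(-1, 5, -3)
t=2: X=(-1, 5, -3), d=3 → -e2, X_3=(-1, 4, -3)
t=3: X=(-1, 4, -3), d=5 → -e3, X_4=(-1, 4, -4)
t=4: X=(-1, 4, -4), d=5 → -e3, X_5=(-1, 4, -5)
t=5: X=(-1, 4, -5), d=2 → +e2, X_6=(-1, 5, -5)
t=6: X=(-1, 5, -5), d=3 → -e2, X_7=(-1, 4, -5)
t=7: X=(-1, 4, -5), d=5 → -e3, X_8=(-1, 4, -6)
t=8: X=(-1, 4, -6), d=2 → +e2, X_9=(-1, 5, -6)
t=9: X=(-1, 5, -6), d=4 → +e3, X_10=(-1, 5, -5)


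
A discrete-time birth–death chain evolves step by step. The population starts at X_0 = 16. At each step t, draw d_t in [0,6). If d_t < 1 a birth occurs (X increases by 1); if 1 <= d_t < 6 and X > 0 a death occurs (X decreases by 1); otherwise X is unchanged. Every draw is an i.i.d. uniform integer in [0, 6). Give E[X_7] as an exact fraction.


34/3

X can drop by at most 1 per step and X_0 = 16 > T = 7, so X_t >= 16 − t >= 9 > 0 for every t <= 7: the floor at 0 (the 'and X > 0' condition) never binds. Hence X_7 = X_0 + Σ_{t<7} Y_t with i.i.d. increments Y_t = y(d_t) ∈ {+1, −1, 0}.
Outcome values over d=0..5: [1, -1, -1, -1, -1, -1]
Σy = -4, Σy² = 6, M = 6
μ = -4/6 = -2/3,  σ² = 6/6 − (-2/3)² = 5/9
E[X_7] = 16 + 7·(-2/3) = 34/3


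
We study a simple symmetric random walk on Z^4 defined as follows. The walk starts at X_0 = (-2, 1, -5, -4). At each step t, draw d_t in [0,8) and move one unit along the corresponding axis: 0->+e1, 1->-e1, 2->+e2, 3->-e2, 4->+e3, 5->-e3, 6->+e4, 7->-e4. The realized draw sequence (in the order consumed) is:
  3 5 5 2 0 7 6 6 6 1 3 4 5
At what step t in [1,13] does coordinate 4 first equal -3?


8

t=0: X=(-2, 1, -5, -4), d=3 → -e2, X_1=(-2, 0, -5, -4)
t=1: X=(-2, 0, -5, -4), d=5 → -e3, X_2=(-2, 0, -6, -4)
t=2: X=(-2, 0, -6, -4), d=5 → -e3, X_3=(-2, 0, -7, -4)
t=3: X=(-2, 0, -7, -4), d=2 → +e2, X_4=(-2, 1, -7, -4)
t=4: X=(-2, 1, -7, -4), d=0 → +e1, X_5=(-1, 1, -7, -4)
t=5: X=(-1, 1, -7, -4), d=7 → -e4, X_6=(-1, 1, -7, -5)
t=6: X=(-1, 1, -7, -5), d=6 → +e4, X_7=(-1, 1, -7, -4)
t=7: X=(-1, 1, -7, -4), d=6 → +e4, X_8=(-1, 1, -7, -3)
t=8: X=(-1, 1, -7, -3), d=6 → +e4, X_9=(-1, 1, -7, -2)
t=9: X=(-1, 1, -7, -2), d=1 → -e1, X_10=(-2, 1, -7, -2)
t=10: X=(-2, 1, -7, -2), d=3 → -e2, X_11=(-2, 0, -7, -2)
t=11: X=(-2, 0, -7, -2), d=4 → +e3, X_12=(-2, 0, -6, -2)
t=12: X=(-2, 0, -6, -2), d=5 → -e3, X_13=(-2, 0, -7, -2)


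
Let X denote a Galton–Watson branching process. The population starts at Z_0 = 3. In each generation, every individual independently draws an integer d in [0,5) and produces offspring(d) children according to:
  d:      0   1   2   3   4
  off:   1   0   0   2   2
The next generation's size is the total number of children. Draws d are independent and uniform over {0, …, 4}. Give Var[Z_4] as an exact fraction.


48/5

Outcome values over d=0..4: [1, 0, 0, 2, 2]
Σy = 5, Σy² = 9, M = 5
μ = 5/5 = 1,  σ² = 9/5 − (1)² = 4/5
V_0 = 0, E_0 = 3
V_1 = 4/5·E_0 + (1)²·V_0 = 12/5;  E_1 = 3
V_2 = 4/5·E_1 + (1)²·V_1 = 24/5;  E_2 = 3
V_3 = 4/5·E_2 + (1)²·V_2 = 36/5;  E_3 = 3
V_4 = 4/5·E_3 + (1)²·V_3 = 48/5;  E_4 = 3


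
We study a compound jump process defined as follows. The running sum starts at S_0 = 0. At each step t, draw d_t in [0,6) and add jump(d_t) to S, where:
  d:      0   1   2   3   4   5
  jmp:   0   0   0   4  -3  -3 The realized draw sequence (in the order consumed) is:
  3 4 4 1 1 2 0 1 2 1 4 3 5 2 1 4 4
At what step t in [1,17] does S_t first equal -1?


12

t=0: S=0, d=3, jump=4, S_1=4
t=1: S=4, d=4, jump=-3, S_2=1
t=2: S=1, d=4, jump=-3, S_3=-2
t=3: S=-2, d=1, jump=0, S_4=-2
t=4: S=-2, d=1, jump=0, S_5=-2
t=5: S=-2, d=2, jump=0, S_6=-2
t=6: S=-2, d=0, jump=0, S_7=-2
t=7: S=-2, d=1, jump=0, S_8=-2
t=8: S=-2, d=2, jump=0, S_9=-2
t=9: S=-2, d=1, jump=0, S_10=-2
t=10: S=-2, d=4, jump=-3, S_11=-5
t=11: S=-5, d=3, jump=4, S_12=-1
t=12: S=-1, d=5, jump=-3, S_13=-4
t=13: S=-4, d=2, jump=0, S_14=-4
t=14: S=-4, d=1, jump=0, S_15=-4
t=15: S=-4, d=4, jump=-3, S_16=-7
t=16: S=-7, d=4, jump=-3, S_17=-10


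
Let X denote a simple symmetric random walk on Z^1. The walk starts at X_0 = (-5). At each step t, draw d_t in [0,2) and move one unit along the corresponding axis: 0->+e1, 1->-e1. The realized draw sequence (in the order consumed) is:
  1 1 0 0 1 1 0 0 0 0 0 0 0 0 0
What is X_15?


(2)

t=0: X=(-5), d=1 → -e1, X_1=(-6)
t=1: X=(-6), d=1 → -e1, X_2=(-7)
t=2: X=(-7), d=0 → +e1, X_3=(-6)
t=3: X=(-6), d=0 → +e1, X_4=(-5)
t=4: X=(-5), d=1 → -e1, X_5=(-6)
t=5: X=(-6), d=1 → -e1, X_6=(-7)
t=6: X=(-7), d=0 → +e1, X_7=(-6)
t=7: X=(-6), d=0 → +e1, X_8=(-5)
t=8: X=(-5), d=0 → +e1, X_9=(-4)
t=9: X=(-4), d=0 → +e1, X_10=(-3)
t=10: X=(-3), d=0 → +e1, X_11=(-2)
t=11: X=(-2), d=0 → +e1, X_12=(-1)
t=12: X=(-1), d=0 → +e1, X_13=(0)
t=13: X=(0), d=0 → +e1, X_14=(1)
t=14: X=(1), d=0 → +e1, X_15=(2)


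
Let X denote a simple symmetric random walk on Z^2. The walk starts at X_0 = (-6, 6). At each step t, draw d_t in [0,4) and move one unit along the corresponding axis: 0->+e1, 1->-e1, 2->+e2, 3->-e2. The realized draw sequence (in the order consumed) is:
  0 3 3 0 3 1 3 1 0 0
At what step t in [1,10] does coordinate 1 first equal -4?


t=0: X=(-6, 6), d=0 → +e1, X_1=(-5, 6)
t=1: X=(-5, 6), d=3 → -e2, X_2=(-5, 5)
t=2: X=(-5, 5), d=3 → -e2, X_3=(-5, 4)
t=3: X=(-5, 4), d=0 → +e1, X_4=(-4, 4)
t=4: X=(-4, 4), d=3 → -e2, X_5=(-4, 3)
t=5: X=(-4, 3), d=1 → -e1, X_6=(-5, 3)
t=6: X=(-5, 3), d=3 → -e2, X_7=(-5, 2)
t=7: X=(-5, 2), d=1 → -e1, X_8=(-6, 2)
t=8: X=(-6, 2), d=0 → +e1, X_9=(-5, 2)
t=9: X=(-5, 2), d=0 → +e1, X_10=(-4, 2)

4


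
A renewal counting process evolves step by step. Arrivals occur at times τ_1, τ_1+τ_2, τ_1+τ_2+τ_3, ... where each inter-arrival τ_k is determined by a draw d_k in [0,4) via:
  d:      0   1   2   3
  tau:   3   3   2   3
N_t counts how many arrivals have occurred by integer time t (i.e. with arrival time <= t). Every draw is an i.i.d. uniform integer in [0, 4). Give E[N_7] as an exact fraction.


Inter-arrival values over d=0..3: [3, 3, 2, 3]
Each d has probability 1/4, so the pmf of τ is: f(2) = 1/4, f(3) = 3/4
Renewal equation for m(n) = E[N_n]: condition on τ_1 = k (if k <= n, one arrival plus a fresh copy on the remaining n−k steps): m(n) = F(n) + Σ_{k<=n} f(k)·m(n−k), where F(n) = P(τ <= n) and m(0) = 0
m(1) = F(1) = 0
m(2) = F(2) = 1/4
m(3) = F(3) = 1
m(4) = F(4) + f(2)·m(2) = 1 + 1/4·1/4 = 17/16
m(5) = F(5) + f(2)·m(3) + f(3)·m(2) = 1 + 1/4·1 + 3/4·1/4 = 23/16
m(6) = F(6) + f(2)·m(4) + f(3)·m(3) = 1 + 1/4·17/16 + 3/4·1 = 129/64
m(7) = F(7) + f(2)·m(5) + f(3)·m(4) = 1 + 1/4·23/16 + 3/4·17/16 = 69/32
E[N_7] = m(7) = 69/32

69/32


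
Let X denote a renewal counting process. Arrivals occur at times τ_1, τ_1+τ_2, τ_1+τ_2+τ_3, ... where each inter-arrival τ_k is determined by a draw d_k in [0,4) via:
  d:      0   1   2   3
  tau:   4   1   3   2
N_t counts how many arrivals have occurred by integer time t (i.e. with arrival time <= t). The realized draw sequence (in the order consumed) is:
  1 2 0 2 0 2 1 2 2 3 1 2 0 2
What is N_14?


draw d_1=1: τ_1=1, arrival time A_1=1
draw d_2=2: τ_2=3, arrival time A_2=4
draw d_3=0: τ_3=4, arrival time A_3=8
draw d_4=2: τ_4=3, arrival time A_4=11
draw d_5=0: τ_5=4, arrival time A_5=15
draw d_6=2: τ_6=3, arrival time A_6=18
draw d_7=1: τ_7=1, arrival time A_7=19
draw d_8=2: τ_8=3, arrival time A_8=22
draw d_9=2: τ_9=3, arrival time A_9=25
draw d_10=3: τ_10=2, arrival time A_10=27
draw d_11=1: τ_11=1, arrival time A_11=28
draw d_12=2: τ_12=3, arrival time A_12=31
draw d_13=0: τ_13=4, arrival time A_13=35
draw d_14=2: τ_14=3, arrival time A_14=38
N_t over t=0..14: 0:0 1:1 2:1 3:1 4:2 5:2 6:2 7:2 8:3 9:3 10:3 11:4 12:4 13:4 14:4

4


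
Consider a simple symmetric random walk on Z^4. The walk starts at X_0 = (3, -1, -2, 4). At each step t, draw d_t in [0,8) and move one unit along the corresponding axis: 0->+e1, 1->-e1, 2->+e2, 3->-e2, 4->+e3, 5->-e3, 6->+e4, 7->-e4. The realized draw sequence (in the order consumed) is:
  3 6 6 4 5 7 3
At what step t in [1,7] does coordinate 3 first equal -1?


4

t=0: X=(3, -1, -2, 4), d=3 → -e2, X_1=(3, -2, -2, 4)
t=1: X=(3, -2, -2, 4), d=6 → +e4, X_2=(3, -2, -2, 5)
t=2: X=(3, -2, -2, 5), d=6 → +e4, X_3=(3, -2, -2, 6)
t=3: X=(3, -2, -2, 6), d=4 → +e3, X_4=(3, -2, -1, 6)
t=4: X=(3, -2, -1, 6), d=5 → -e3, X_5=(3, -2, -2, 6)
t=5: X=(3, -2, -2, 6), d=7 → -e4, X_6=(3, -2, -2, 5)
t=6: X=(3, -2, -2, 5), d=3 → -e2, X_7=(3, -3, -2, 5)


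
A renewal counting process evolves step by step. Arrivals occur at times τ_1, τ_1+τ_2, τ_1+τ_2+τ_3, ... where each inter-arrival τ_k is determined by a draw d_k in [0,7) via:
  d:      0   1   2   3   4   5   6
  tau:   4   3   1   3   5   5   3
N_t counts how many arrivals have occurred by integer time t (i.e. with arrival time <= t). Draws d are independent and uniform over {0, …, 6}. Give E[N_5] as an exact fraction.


20392/16807

Inter-arrival values over d=0..6: [4, 3, 1, 3, 5, 5, 3]
Each d has probability 1/7, so the pmf of τ is: f(1) = 1/7, f(3) = 3/7, f(4) = 1/7, f(5) = 2/7
Renewal equation for m(n) = E[N_n]: condition on τ_1 = k (if k <= n, one arrival plus a fresh copy on the remaining n−k steps): m(n) = F(n) + Σ_{k<=n} f(k)·m(n−k), where F(n) = P(τ <= n) and m(0) = 0
m(1) = F(1) = 1/7
m(2) = F(2) + f(1)·m(1) = 1/7 + 1/7·1/7 = 8/49
m(3) = F(3) + f(1)·m(2) = 4/7 + 1/7·8/49 = 204/343
m(4) = F(4) + f(1)·m(3) + f(3)·m(1) = 5/7 + 1/7·204/343 + 3/7·1/7 = 2066/2401
m(5) = F(5) + f(1)·m(4) + f(3)·m(2) + f(4)·m(1) = 1 + 1/7·2066/2401 + 3/7·8/49 + 1/7·1/7 = 20392/16807
E[N_5] = m(5) = 20392/16807


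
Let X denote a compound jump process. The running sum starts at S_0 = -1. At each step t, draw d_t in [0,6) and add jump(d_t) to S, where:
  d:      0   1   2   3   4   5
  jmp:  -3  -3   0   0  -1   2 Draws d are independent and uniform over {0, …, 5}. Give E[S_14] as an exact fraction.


-38/3

Outcome values over d=0..5: [-3, -3, 0, 0, -1, 2]
Σy = -5, Σy² = 23, M = 6
μ = -5/6 = -5/6,  σ² = 23/6 − (-5/6)² = 113/36
E[S_14] = -1 + 14·(-5/6) = -38/3


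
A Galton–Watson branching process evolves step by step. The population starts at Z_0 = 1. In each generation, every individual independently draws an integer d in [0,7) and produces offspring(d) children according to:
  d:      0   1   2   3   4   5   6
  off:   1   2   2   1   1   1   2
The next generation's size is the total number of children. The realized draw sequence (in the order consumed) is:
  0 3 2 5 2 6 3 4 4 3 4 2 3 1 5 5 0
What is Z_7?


6

gen 0: Z_0=1, draws=[0], offspring=[1], Z_1=1
gen 1: Z_1=1, draws=[3], offspring=[1], Z_2=1
gen 2: Z_2=1, draws=[2], offspring=[2], Z_3=2
gen 3: Z_3=2, draws=[5, 2], offspring=[1, 2], Z_4=3
gen 4: Z_4=3, draws=[6, 3, 4], offspring=[2, 1, 1], Z_5=4
gen 5: Z_5=4, draws=[4, 3, 4, 2], offspring=[1, 1, 1, 2], Z_6=5
gen 6: Z_6=5, draws=[3, 1, 5, 5, 0], offspring=[1, 2, 1, 1, 1], Z_7=6


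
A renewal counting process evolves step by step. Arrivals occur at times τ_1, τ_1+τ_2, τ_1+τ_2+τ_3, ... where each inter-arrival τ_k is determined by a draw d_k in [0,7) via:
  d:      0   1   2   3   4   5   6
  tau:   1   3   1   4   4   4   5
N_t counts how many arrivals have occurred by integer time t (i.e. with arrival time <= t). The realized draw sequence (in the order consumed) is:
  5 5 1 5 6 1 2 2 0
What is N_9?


2

draw d_1=5: τ_1=4, arrival time A_1=4
draw d_2=5: τ_2=4, arrival time A_2=8
draw d_3=1: τ_3=3, arrival time A_3=11
draw d_4=5: τ_4=4, arrival time A_4=15
draw d_5=6: τ_5=5, arrival time A_5=20
draw d_6=1: τ_6=3, arrival time A_6=23
draw d_7=2: τ_7=1, arrival time A_7=24
draw d_8=2: τ_8=1, arrival time A_8=25
draw d_9=0: τ_9=1, arrival time A_9=26
N_t over t=0..9: 0:0 1:0 2:0 3:0 4:1 5:1 6:1 7:1 8:2 9:2


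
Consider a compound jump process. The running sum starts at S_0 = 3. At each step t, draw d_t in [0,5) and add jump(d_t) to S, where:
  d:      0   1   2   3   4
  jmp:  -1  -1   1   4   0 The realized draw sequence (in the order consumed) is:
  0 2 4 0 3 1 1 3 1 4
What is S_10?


t=0: S=3, d=0, jump=-1, S_1=2
t=1: S=2, d=2, jump=1, S_2=3
t=2: S=3, d=4, jump=0, S_3=3
t=3: S=3, d=0, jump=-1, S_4=2
t=4: S=2, d=3, jump=4, S_5=6
t=5: S=6, d=1, jump=-1, S_6=5
t=6: S=5, d=1, jump=-1, S_7=4
t=7: S=4, d=3, jump=4, S_8=8
t=8: S=8, d=1, jump=-1, S_9=7
t=9: S=7, d=4, jump=0, S_10=7

7


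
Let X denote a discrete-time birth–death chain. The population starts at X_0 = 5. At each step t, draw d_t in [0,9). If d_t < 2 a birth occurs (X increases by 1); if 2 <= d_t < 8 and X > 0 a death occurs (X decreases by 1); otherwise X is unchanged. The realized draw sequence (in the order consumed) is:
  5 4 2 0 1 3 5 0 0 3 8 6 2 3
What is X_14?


0

t=0: X=5, d=5 → death, X_1=4
t=1: X=4, d=4 → death, X_2=3
t=2: X=3, d=2 → death, X_3=2
t=3: X=2, d=0 → birth, X_4=3
t=4: X=3, d=1 → birth, X_5=4
t=5: X=4, d=3 → death, X_6=3
t=6: X=3, d=5 → death, X_7=2
t=7: X=2, d=0 → birth, X_8=3
t=8: X=3, d=0 → birth, X_9=4
t=9: X=4, d=3 → death, X_10=3
t=10: X=3, d=8 → hold, X_11=3
t=11: X=3, d=6 → death, X_12=2
t=12: X=2, d=2 → death, X_13=1
t=13: X=1, d=3 → death, X_14=0


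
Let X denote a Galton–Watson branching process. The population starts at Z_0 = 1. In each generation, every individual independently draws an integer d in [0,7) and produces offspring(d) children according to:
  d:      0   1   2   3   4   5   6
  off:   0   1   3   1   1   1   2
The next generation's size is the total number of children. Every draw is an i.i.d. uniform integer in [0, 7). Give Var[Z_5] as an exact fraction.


Outcome values over d=0..6: [0, 1, 3, 1, 1, 1, 2]
Σy = 9, Σy² = 17, M = 7
μ = 9/7 = 9/7,  σ² = 17/7 − (9/7)² = 38/49
V_0 = 0, E_0 = 1
V_1 = 38/49·E_0 + (9/7)²·V_0 = 38/49;  E_1 = 9/7
V_2 = 38/49·E_1 + (9/7)²·V_1 = 5472/2401;  E_2 = 81/49
V_3 = 38/49·E_2 + (9/7)²·V_2 = 594054/117649;  E_3 = 729/343
V_4 = 38/49·E_3 + (9/7)²·V_3 = 57620160/5764801;  E_4 = 6561/2401
V_5 = 38/49·E_4 + (9/7)²·V_4 = 5265845478/282475249;  E_5 = 59049/16807

5265845478/282475249


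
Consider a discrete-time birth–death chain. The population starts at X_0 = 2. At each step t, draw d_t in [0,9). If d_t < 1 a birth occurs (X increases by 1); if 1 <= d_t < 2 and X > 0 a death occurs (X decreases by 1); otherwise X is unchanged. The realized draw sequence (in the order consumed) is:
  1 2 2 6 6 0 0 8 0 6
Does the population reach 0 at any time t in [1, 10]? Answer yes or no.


t=0: X=2, d=1 → death, X_1=1
t=1: X=1, d=2 → hold, X_2=1
t=2: X=1, d=2 → hold, X_3=1
t=3: X=1, d=6 → hold, X_4=1
t=4: X=1, d=6 → hold, X_5=1
t=5: X=1, d=0 → birth, X_6=2
t=6: X=2, d=0 → birth, X_7=3
t=7: X=3, d=8 → hold, X_8=3
t=8: X=3, d=0 → birth, X_9=4
t=9: X=4, d=6 → hold, X_10=4

no


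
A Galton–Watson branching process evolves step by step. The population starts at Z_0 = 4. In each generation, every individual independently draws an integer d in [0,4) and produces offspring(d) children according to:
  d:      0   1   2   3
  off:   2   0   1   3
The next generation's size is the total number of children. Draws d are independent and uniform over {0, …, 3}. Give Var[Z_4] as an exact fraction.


8775/64

Outcome values over d=0..3: [2, 0, 1, 3]
Σy = 6, Σy² = 14, M = 4
μ = 6/4 = 3/2,  σ² = 14/4 − (3/2)² = 5/4
V_0 = 0, E_0 = 4
V_1 = 5/4·E_0 + (3/2)²·V_0 = 5;  E_1 = 6
V_2 = 5/4·E_1 + (3/2)²·V_1 = 75/4;  E_2 = 9
V_3 = 5/4·E_2 + (3/2)²·V_2 = 855/16;  E_3 = 27/2
V_4 = 5/4·E_3 + (3/2)²·V_3 = 8775/64;  E_4 = 81/4


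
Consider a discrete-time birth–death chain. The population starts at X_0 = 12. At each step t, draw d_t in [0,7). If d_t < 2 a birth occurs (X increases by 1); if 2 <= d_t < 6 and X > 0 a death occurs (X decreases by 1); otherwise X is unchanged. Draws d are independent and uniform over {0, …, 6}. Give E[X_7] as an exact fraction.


10

X can drop by at most 1 per step and X_0 = 12 > T = 7, so X_t >= 12 − t >= 5 > 0 for every t <= 7: the floor at 0 (the 'and X > 0' condition) never binds. Hence X_7 = X_0 + Σ_{t<7} Y_t with i.i.d. increments Y_t = y(d_t) ∈ {+1, −1, 0}.
Outcome values over d=0..6: [1, 1, -1, -1, -1, -1, 0]
Σy = -2, Σy² = 6, M = 7
μ = -2/7 = -2/7,  σ² = 6/7 − (-2/7)² = 38/49
E[X_7] = 12 + 7·(-2/7) = 10


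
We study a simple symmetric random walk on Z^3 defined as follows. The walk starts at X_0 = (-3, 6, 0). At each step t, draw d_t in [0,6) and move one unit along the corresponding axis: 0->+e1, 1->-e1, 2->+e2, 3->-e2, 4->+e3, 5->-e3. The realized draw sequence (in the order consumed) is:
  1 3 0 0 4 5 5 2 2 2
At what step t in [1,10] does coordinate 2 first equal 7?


t=0: X=(-3, 6, 0), d=1 → -e1, X_1=(-4, 6, 0)
t=1: X=(-4, 6, 0), d=3 → -e2, X_2=(-4, 5, 0)
t=2: X=(-4, 5, 0), d=0 → +e1, X_3=(-3, 5, 0)
t=3: X=(-3, 5, 0), d=0 → +e1, X_4=(-2, 5, 0)
t=4: X=(-2, 5, 0), d=4 → +e3, X_5=(-2, 5, 1)
t=5: X=(-2, 5, 1), d=5 → -e3, X_6=(-2, 5, 0)
t=6: X=(-2, 5, 0), d=5 → -e3, X_7=(-2, 5, -1)
t=7: X=(-2, 5, -1), d=2 → +e2, X_8=(-2, 6, -1)
t=8: X=(-2, 6, -1), d=2 → +e2, X_9=(-2, 7, -1)
t=9: X=(-2, 7, -1), d=2 → +e2, X_10=(-2, 8, -1)

9


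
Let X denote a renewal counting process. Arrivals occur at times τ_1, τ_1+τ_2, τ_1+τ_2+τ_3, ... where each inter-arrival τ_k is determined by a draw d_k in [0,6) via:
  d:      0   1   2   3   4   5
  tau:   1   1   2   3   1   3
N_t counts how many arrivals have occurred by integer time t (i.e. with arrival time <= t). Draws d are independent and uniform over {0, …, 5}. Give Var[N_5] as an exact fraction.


72767/82944

Inter-arrival values over d=0..5: [1, 1, 2, 3, 1, 3]
Each d has probability 1/6, so the pmf of τ is: f(1) = 1/2, f(2) = 1/6, f(3) = 1/3
Let p_n(j) = P(N_n = j), with p_0 = [1]. Condition on τ_1: p_n(0) = P(τ > n), and for j >= 1, p_n(j) = Σ_{k<=n} f(k)·p_{n−k}(j−1)
p_1 = [1/2, 1/2]  (j = 0..1)
p_2 = [1/3, 5/12, 1/4]  (j = 0..2)
p_3 = [0, 7/12, 7/24, 1/8]  (j = 0..3)
p_4 = [0, 2/9, 19/36, 3/16, 1/16]  (j = 0..4)
p_5 = [0, 1/9, 25/72, 19/48, 11/96, 1/32]  (j = 0..5)
E[N_5] = Σ j·p_5(j) = 751/288;  E[N_5²] = Σ j²·p_5(j) = 737/96
Var[N_5] = 737/96 − (751/288)² = 72767/82944


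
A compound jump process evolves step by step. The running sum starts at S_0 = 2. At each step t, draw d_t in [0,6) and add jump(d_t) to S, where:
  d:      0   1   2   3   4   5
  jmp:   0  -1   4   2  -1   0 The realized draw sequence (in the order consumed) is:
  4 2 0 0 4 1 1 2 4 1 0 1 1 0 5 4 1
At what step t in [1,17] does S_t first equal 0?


17

t=0: S=2, d=4, jump=-1, S_1=1
t=1: S=1, d=2, jump=4, S_2=5
t=2: S=5, d=0, jump=0, S_3=5
t=3: S=5, d=0, jump=0, S_4=5
t=4: S=5, d=4, jump=-1, S_5=4
t=5: S=4, d=1, jump=-1, S_6=3
t=6: S=3, d=1, jump=-1, S_7=2
t=7: S=2, d=2, jump=4, S_8=6
t=8: S=6, d=4, jump=-1, S_9=5
t=9: S=5, d=1, jump=-1, S_10=4
t=10: S=4, d=0, jump=0, S_11=4
t=11: S=4, d=1, jump=-1, S_12=3
t=12: S=3, d=1, jump=-1, S_13=2
t=13: S=2, d=0, jump=0, S_14=2
t=14: S=2, d=5, jump=0, S_15=2
t=15: S=2, d=4, jump=-1, S_16=1
t=16: S=1, d=1, jump=-1, S_17=0


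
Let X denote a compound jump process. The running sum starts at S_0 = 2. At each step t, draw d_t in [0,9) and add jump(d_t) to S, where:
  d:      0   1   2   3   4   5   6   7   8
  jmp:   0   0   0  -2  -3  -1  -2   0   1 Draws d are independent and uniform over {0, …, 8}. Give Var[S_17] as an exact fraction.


2074/81

Outcome values over d=0..8: [0, 0, 0, -2, -3, -1, -2, 0, 1]
Σy = -7, Σy² = 19, M = 9
μ = -7/9 = -7/9,  σ² = 19/9 − (-7/9)² = 122/81
Independent increments: Var[S_17] = 17·σ² = 17·(122/81) = 2074/81


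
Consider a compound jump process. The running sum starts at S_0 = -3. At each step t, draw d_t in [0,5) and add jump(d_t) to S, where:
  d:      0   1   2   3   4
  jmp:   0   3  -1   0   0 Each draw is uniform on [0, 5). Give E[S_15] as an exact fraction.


Outcome values over d=0..4: [0, 3, -1, 0, 0]
Σy = 2, Σy² = 10, M = 5
μ = 2/5 = 2/5,  σ² = 10/5 − (2/5)² = 46/25
E[S_15] = -3 + 15·(2/5) = 3

3


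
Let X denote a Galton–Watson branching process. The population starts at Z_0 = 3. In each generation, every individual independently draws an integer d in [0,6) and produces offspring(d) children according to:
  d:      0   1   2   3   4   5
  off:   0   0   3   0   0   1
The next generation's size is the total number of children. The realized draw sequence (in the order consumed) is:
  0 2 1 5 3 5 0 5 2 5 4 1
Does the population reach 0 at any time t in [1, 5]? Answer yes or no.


gen 0: Z_0=3, draws=[0, 2, 1], offspring=[0, 3, 0], Z_1=3
gen 1: Z_1=3, draws=[5, 3, 5], offspring=[1, 0, 1], Z_2=2
gen 2: Z_2=2, draws=[0, 5], offspring=[0, 1], Z_3=1
gen 3: Z_3=1, draws=[2], offspring=[3], Z_4=3
gen 4: Z_4=3, draws=[5, 4, 1], offspring=[1, 0, 0], Z_5=1

no


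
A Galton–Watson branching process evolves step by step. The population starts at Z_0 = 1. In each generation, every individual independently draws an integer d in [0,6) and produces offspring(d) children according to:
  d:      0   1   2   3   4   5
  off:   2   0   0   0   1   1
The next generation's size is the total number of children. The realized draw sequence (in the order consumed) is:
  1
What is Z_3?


gen 0: Z_0=1, draws=[1], offspring=[0], Z_1=0
gen 1: Z_1=0, draws=[], offspring=[], Z_2=0
gen 2: Z_2=0, draws=[], offspring=[], Z_3=0

0


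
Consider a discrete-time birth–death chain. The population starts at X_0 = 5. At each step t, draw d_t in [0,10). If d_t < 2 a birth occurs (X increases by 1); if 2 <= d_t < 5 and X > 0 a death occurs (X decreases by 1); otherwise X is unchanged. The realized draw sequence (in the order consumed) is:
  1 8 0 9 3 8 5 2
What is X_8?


5

t=0: X=5, d=1 → birth, X_1=6
t=1: X=6, d=8 → hold, X_2=6
t=2: X=6, d=0 → birth, X_3=7
t=3: X=7, d=9 → hold, X_4=7
t=4: X=7, d=3 → death, X_5=6
t=5: X=6, d=8 → hold, X_6=6
t=6: X=6, d=5 → hold, X_7=6
t=7: X=6, d=2 → death, X_8=5
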